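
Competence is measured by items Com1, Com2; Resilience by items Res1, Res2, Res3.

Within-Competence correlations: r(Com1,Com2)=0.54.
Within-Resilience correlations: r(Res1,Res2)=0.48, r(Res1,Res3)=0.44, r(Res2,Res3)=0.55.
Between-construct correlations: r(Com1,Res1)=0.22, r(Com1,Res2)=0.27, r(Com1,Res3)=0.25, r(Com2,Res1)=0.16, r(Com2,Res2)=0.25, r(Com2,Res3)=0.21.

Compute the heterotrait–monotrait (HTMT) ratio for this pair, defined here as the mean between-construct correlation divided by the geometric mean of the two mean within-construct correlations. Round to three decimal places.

0.441

Between-construct mean = 1.36/6 = 0.2267.
Mean within-Com = 0.54/1 = 0.5400; mean within-Res = 1.47/3 = 0.4900.
Geometric mean = √(0.5400 × 0.4900) = 0.5144.
HTMT = 0.2267 / 0.5144 = 0.441.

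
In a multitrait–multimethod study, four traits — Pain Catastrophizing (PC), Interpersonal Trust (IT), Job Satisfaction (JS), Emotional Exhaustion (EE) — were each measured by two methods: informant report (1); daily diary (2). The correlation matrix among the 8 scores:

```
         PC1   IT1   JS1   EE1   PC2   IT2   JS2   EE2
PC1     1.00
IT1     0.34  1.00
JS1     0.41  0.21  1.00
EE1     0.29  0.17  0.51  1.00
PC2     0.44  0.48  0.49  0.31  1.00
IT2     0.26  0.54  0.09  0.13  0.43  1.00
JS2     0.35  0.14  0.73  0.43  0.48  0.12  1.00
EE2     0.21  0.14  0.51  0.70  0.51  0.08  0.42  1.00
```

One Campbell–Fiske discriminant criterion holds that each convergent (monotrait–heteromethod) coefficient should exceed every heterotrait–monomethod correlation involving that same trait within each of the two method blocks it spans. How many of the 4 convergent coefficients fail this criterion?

Checking each validity diagonal entry against its comparison values:
PC (methods 1·2): 0.44 vs {0.34, 0.43, 0.41, 0.48, 0.29, 0.51} → fail.
IT (methods 1·2): 0.54 vs {0.34, 0.43, 0.21, 0.12, 0.17, 0.08} → pass.
JS (methods 1·2): 0.73 vs {0.41, 0.48, 0.21, 0.12, 0.51, 0.42} → pass.
EE (methods 1·2): 0.70 vs {0.29, 0.51, 0.17, 0.08, 0.51, 0.42} → pass.
1 of 4 fail.

1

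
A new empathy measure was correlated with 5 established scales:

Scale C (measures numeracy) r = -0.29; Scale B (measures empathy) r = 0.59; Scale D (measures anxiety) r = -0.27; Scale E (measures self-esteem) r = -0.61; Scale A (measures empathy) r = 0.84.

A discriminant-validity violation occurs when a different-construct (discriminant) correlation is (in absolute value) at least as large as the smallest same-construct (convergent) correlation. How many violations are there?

1

Convergent (same construct = empathy): Scale B, Scale A.
Smallest convergent = 0.59. Discriminant |r|: 0.29, 0.27, 0.61; count ≥ 0.59 → 1.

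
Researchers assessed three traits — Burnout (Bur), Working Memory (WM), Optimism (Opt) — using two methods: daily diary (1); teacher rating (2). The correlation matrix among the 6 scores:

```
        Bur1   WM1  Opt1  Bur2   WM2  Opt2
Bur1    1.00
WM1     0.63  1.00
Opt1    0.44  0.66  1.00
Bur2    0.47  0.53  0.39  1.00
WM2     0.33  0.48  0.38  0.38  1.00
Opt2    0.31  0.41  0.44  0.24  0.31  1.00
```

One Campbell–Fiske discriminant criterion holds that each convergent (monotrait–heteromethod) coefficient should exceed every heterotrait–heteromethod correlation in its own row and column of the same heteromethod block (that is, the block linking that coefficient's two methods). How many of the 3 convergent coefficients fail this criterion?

Checking each validity diagonal entry against its comparison values:
Bur (methods 1·2): 0.47 vs {0.33, 0.53, 0.31, 0.39} → fail.
WM (methods 1·2): 0.48 vs {0.53, 0.33, 0.41, 0.38} → fail.
Opt (methods 1·2): 0.44 vs {0.39, 0.31, 0.38, 0.41} → pass.
2 of 3 fail.

2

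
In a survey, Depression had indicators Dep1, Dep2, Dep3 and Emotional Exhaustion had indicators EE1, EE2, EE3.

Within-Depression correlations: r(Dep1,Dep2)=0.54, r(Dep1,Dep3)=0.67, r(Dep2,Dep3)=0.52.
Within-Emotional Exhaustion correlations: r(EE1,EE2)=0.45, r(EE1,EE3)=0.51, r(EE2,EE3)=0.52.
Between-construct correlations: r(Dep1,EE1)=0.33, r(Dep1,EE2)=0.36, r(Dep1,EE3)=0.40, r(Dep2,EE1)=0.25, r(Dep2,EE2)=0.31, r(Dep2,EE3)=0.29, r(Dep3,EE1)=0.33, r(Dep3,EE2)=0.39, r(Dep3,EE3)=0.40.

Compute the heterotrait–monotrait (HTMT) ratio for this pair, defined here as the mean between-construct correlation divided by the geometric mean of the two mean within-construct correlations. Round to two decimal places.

Between-construct mean = 3.06/9 = 0.3400.
Mean within-Dep = 1.73/3 = 0.5767; mean within-EE = 1.48/3 = 0.4933.
Geometric mean = √(0.5767 × 0.4933) = 0.5334.
HTMT = 0.3400 / 0.5334 = 0.64.

0.64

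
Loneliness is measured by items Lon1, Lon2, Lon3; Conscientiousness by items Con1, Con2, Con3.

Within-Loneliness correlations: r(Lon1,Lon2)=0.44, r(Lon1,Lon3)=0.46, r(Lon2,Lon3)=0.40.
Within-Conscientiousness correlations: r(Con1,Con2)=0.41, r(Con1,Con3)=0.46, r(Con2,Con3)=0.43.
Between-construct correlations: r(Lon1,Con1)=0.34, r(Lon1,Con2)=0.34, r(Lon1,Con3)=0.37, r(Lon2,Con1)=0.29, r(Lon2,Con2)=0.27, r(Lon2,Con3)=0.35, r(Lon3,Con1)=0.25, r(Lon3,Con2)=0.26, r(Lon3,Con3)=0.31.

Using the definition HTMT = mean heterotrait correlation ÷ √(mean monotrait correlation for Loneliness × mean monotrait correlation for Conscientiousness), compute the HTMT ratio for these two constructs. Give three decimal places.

0.713

Between-construct mean = 2.78/9 = 0.3089.
Mean within-Lon = 1.30/3 = 0.4333; mean within-Con = 1.30/3 = 0.4333.
Geometric mean = √(0.4333 × 0.4333) = 0.4333.
HTMT = 0.3089 / 0.4333 = 0.713.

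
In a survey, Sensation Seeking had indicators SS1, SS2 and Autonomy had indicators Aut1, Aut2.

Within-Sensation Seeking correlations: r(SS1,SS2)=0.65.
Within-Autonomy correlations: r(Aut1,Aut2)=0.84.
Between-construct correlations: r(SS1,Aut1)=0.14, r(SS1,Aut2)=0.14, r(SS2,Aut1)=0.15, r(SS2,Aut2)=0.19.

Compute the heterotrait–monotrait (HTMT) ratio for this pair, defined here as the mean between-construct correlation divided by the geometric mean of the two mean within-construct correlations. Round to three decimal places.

Mean between = 0.62/4 = 0.1550.
Mean within-SS = 0.65/1 = 0.6500; mean within-Aut = 0.84/1 = 0.8400.
Geometric mean = √(0.6500 × 0.8400) = 0.7389.
HTMT = 0.1550 / 0.7389 = 0.210.

0.210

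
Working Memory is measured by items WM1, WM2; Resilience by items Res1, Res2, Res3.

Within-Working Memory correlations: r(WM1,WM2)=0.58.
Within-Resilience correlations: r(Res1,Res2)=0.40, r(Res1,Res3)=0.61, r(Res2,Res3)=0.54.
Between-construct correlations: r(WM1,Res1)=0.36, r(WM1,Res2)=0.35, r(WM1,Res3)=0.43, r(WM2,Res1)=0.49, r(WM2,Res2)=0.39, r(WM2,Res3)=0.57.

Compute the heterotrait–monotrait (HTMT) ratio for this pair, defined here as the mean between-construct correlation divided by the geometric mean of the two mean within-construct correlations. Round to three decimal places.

0.789

Mean heterotrait r = 2.59/6 = 0.4317.
Mean within-WM = 0.58/1 = 0.5800; mean within-Res = 1.55/3 = 0.5167.
Geometric mean = √(0.5800 × 0.5167) = 0.5474.
HTMT = 0.4317 / 0.5474 = 0.789.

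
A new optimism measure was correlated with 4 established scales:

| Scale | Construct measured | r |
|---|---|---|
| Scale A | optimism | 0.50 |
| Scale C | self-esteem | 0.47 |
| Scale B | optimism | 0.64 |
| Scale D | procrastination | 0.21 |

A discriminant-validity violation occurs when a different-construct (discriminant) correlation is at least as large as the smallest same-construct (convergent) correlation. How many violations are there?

0

Convergent (same construct = optimism): Scale A, Scale B.
Smallest convergent = 0.50. Discriminant values: 0.47, 0.21; count ≥ 0.50 → 0.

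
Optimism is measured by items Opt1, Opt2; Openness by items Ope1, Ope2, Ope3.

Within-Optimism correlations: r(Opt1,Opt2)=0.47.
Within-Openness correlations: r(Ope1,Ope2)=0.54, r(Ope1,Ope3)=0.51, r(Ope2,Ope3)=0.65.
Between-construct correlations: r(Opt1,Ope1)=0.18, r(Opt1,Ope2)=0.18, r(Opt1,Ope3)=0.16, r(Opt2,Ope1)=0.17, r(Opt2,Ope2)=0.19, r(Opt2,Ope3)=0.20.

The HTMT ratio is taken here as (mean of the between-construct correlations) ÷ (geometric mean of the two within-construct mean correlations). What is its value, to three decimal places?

Between-construct mean = 1.08/6 = 0.1800.
Mean within-Opt = 0.47/1 = 0.4700; mean within-Ope = 1.70/3 = 0.5667.
Geometric mean = √(0.4700 × 0.5667) = 0.5161.
HTMT = 0.1800 / 0.5161 = 0.349.

0.349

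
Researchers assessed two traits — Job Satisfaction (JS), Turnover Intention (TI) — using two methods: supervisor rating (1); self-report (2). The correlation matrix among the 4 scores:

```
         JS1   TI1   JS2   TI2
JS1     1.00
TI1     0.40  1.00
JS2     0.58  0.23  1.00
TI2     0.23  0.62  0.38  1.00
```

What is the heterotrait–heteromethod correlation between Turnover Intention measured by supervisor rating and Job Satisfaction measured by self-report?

0.23

Different traits and methods: r(TI1, JS2) = 0.23.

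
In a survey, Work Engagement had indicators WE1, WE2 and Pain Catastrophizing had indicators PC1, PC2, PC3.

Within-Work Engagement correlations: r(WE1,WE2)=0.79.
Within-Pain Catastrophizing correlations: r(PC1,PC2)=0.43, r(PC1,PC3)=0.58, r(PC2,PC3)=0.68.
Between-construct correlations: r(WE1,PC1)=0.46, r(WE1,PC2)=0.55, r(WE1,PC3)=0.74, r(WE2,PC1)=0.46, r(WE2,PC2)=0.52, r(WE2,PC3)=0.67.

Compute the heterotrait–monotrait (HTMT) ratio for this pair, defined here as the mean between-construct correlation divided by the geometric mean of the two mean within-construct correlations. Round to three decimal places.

0.849

Between-construct mean = 3.40/6 = 0.5667.
Mean within-WE = 0.79/1 = 0.7900; mean within-PC = 1.69/3 = 0.5633.
Geometric mean = √(0.7900 × 0.5633) = 0.6671.
HTMT = 0.5667 / 0.6671 = 0.849.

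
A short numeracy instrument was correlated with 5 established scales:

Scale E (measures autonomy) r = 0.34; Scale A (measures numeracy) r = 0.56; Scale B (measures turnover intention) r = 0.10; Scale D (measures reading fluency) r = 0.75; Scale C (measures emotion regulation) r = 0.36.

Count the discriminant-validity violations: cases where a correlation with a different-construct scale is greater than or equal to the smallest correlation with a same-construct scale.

Convergent (same construct = numeracy): Scale A.
Smallest convergent = 0.56. Discriminant values: 0.34, 0.10, 0.75, 0.36; count ≥ 0.56 → 1.

1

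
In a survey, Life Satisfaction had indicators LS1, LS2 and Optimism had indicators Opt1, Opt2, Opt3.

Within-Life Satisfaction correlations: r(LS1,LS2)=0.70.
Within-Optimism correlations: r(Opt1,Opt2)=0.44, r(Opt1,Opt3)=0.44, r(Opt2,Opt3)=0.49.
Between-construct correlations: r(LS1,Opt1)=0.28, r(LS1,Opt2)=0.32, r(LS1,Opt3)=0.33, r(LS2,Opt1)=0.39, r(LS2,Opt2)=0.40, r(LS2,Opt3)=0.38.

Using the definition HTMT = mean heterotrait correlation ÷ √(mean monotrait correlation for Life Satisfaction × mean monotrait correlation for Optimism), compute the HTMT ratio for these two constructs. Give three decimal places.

0.619

Between-construct mean = 2.10/6 = 0.3500.
Mean within-LS = 0.70/1 = 0.7000; mean within-Opt = 1.37/3 = 0.4567.
Geometric mean = √(0.7000 × 0.4567) = 0.5654.
HTMT = 0.3500 / 0.5654 = 0.619.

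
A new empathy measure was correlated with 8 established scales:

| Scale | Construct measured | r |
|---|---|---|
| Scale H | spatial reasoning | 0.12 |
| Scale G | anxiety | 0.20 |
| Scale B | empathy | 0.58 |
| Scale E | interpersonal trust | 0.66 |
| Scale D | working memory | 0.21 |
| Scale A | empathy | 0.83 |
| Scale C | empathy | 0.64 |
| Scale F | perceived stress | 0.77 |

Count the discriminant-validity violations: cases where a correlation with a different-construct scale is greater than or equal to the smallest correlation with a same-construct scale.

Convergent (same construct = empathy): Scale B, Scale A, Scale C.
Smallest convergent = 0.58. Discriminant values: 0.12, 0.20, 0.66, 0.21, 0.77; count ≥ 0.58 → 2.

2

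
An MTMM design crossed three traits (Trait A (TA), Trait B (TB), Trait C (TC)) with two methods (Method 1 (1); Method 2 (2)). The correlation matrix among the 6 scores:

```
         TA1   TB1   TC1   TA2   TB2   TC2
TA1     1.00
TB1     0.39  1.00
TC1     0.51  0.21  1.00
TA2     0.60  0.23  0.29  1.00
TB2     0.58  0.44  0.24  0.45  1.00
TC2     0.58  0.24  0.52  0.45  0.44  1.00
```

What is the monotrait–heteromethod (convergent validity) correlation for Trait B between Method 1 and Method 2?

Same trait (TB), different methods: r(TB1, TB2) = 0.44.

0.44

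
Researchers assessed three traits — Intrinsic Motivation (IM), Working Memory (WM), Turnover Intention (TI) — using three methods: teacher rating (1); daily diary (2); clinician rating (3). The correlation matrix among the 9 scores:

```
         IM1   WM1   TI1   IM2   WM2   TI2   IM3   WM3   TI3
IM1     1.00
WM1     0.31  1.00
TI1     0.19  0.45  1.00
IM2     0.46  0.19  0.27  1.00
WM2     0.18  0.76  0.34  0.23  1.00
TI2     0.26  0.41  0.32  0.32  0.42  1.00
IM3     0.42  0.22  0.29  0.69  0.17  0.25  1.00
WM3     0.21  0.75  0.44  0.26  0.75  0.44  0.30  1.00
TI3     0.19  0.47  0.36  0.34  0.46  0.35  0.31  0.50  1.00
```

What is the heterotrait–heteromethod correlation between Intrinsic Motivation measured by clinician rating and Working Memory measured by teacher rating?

Different traits and methods: r(IM3, WM1) = 0.22.

0.22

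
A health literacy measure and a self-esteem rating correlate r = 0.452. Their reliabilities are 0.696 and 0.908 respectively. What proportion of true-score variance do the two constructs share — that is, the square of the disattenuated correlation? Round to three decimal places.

Disattenuated r = 0.452 / √(0.696 × 0.908) = 0.452 / 0.7950 = 0.5686.
Shared true-score variance = 0.5686² = 0.3233 ≈ 0.323.

0.323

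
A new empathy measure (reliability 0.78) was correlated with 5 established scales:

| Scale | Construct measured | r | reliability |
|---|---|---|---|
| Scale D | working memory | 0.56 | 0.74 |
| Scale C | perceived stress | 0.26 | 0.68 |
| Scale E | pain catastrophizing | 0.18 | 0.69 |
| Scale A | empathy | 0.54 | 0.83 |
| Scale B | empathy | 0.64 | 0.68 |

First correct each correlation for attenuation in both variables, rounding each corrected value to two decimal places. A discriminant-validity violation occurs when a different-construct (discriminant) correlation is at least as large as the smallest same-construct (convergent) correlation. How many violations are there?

Disattenuated r (r / √(r_scale · r_new)):
  Scale D (disc): 0.56 / √(0.74·0.78) = 0.74
  Scale C (disc): 0.26 / √(0.68·0.78) = 0.36
  Scale E (disc): 0.18 / √(0.69·0.78) = 0.25
  Scale A (conv): 0.54 / √(0.83·0.78) = 0.67
  Scale B (conv): 0.64 / √(0.68·0.78) = 0.88
Smallest convergent = 0.67. Discriminant values: 0.74, 0.36, 0.25; count ≥ 0.67 → 1.

1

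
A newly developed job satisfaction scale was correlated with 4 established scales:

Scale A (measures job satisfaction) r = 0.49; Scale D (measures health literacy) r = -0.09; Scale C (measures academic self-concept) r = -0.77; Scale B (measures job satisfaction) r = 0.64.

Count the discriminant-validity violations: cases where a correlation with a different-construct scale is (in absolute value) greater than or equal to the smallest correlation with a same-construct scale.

Convergent (same construct = job satisfaction): Scale A, Scale B.
Smallest convergent = 0.49. Discriminant |r|: 0.09, 0.77; count ≥ 0.49 → 1.

1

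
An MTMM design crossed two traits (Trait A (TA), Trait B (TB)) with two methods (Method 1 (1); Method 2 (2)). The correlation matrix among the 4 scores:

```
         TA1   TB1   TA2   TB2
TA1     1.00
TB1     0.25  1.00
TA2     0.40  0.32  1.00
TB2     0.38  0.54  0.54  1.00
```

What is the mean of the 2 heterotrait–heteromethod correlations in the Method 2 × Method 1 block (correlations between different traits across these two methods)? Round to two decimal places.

HTHM values (method 2 × method 1): 0.32, 0.38; mean = 0.70/2 = 0.35.

0.35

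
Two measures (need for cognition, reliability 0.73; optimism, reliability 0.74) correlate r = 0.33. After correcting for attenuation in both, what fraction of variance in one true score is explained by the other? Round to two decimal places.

0.20

Disattenuated r = 0.33 / √(0.73 × 0.74) = 0.33 / 0.7350 = 0.4490.
Shared true-score variance = 0.4490² = 0.2016 ≈ 0.20.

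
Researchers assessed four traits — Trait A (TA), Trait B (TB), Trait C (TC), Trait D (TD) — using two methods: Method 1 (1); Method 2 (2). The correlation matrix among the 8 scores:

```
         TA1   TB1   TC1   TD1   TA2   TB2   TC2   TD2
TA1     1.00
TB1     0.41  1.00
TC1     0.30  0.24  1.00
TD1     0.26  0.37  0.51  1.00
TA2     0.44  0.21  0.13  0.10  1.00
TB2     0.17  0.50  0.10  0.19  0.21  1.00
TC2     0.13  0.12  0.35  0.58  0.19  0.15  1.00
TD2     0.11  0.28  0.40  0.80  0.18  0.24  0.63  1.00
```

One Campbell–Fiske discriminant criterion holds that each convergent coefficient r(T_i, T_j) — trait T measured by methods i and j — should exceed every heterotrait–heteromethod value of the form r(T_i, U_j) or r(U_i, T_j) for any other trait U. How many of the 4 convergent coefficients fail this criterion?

1

Convergent coefficients and their comparison sets:
TA (methods 1·2): 0.44 vs {0.17, 0.21, 0.13, 0.13, 0.11, 0.10} → pass.
TB (methods 1·2): 0.50 vs {0.21, 0.17, 0.12, 0.10, 0.28, 0.19} → pass.
TC (methods 1·2): 0.35 vs {0.13, 0.13, 0.10, 0.12, 0.40, 0.58} → fail.
TD (methods 1·2): 0.80 vs {0.10, 0.11, 0.19, 0.28, 0.58, 0.40} → pass.
1 of 4 fail.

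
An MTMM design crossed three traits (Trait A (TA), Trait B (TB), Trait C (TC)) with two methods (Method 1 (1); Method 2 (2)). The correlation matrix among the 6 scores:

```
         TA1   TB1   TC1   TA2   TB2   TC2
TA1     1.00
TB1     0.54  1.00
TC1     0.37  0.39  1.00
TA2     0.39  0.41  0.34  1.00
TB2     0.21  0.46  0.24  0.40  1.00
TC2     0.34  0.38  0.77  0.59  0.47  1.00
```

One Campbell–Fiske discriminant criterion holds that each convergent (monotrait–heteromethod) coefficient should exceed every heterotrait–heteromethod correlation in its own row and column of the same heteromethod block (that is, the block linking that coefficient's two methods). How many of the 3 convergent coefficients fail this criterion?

Convergent coefficients and their comparison sets:
TA (methods 1·2): 0.39 vs {0.21, 0.41, 0.34, 0.34} → fail.
TB (methods 1·2): 0.46 vs {0.41, 0.21, 0.38, 0.24} → pass.
TC (methods 1·2): 0.77 vs {0.34, 0.34, 0.24, 0.38} → pass.
1 of 3 fail.

1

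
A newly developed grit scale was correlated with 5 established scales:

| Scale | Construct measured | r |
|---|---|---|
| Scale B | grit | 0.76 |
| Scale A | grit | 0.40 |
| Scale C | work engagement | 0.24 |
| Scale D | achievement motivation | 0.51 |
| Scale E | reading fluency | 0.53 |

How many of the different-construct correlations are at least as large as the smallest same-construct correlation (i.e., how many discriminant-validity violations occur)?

Convergent (same construct = grit): Scale B, Scale A.
Smallest convergent = 0.40. Discriminant values: 0.24, 0.51, 0.53; count ≥ 0.40 → 2.

2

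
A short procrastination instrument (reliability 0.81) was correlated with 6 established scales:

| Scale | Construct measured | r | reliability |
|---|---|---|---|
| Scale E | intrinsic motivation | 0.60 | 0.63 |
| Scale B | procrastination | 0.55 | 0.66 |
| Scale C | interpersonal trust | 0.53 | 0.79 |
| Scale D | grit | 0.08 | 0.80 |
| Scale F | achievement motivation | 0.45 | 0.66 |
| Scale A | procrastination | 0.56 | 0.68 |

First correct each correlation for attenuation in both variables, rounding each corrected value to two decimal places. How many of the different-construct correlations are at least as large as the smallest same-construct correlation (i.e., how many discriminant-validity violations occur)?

1

Disattenuated r (r / √(r_scale · r_new)):
  Scale E (disc): 0.60 / √(0.63·0.81) = 0.84
  Scale B (conv): 0.55 / √(0.66·0.81) = 0.75
  Scale C (disc): 0.53 / √(0.79·0.81) = 0.66
  Scale D (disc): 0.08 / √(0.80·0.81) = 0.10
  Scale F (disc): 0.45 / √(0.66·0.81) = 0.62
  Scale A (conv): 0.56 / √(0.68·0.81) = 0.75
Smallest convergent = 0.75. Discriminant values: 0.84, 0.66, 0.10, 0.62; count ≥ 0.75 → 1.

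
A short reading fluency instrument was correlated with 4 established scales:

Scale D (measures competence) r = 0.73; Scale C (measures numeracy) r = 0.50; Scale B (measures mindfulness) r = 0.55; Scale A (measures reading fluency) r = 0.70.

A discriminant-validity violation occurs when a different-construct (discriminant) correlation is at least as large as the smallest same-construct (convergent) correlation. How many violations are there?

1

Convergent (same construct = reading fluency): Scale A.
Smallest convergent = 0.70. Discriminant values: 0.73, 0.50, 0.55; count ≥ 0.70 → 1.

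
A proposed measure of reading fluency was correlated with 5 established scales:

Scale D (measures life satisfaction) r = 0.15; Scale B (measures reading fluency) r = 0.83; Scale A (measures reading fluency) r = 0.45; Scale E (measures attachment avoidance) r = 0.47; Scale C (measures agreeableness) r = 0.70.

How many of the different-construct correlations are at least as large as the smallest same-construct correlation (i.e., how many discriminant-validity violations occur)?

2

Convergent (same construct = reading fluency): Scale B, Scale A.
Smallest convergent = 0.45. Discriminant values: 0.15, 0.47, 0.70; count ≥ 0.45 → 2.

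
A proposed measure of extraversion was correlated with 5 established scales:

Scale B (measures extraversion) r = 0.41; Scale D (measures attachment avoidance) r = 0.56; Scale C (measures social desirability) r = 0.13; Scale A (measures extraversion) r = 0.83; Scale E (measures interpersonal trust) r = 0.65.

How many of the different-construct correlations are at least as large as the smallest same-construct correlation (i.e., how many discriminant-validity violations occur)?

2

Convergent (same construct = extraversion): Scale B, Scale A.
Smallest convergent = 0.41. Discriminant values: 0.56, 0.13, 0.65; count ≥ 0.41 → 2.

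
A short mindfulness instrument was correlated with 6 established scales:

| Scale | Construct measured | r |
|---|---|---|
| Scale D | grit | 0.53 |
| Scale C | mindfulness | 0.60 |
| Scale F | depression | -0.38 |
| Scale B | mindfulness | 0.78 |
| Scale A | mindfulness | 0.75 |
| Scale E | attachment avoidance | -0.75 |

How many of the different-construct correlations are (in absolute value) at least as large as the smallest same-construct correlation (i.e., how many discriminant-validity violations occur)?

1

Convergent (same construct = mindfulness): Scale C, Scale B, Scale A.
Smallest convergent = 0.60. Discriminant |r|: 0.53, 0.38, 0.75; count ≥ 0.60 → 1.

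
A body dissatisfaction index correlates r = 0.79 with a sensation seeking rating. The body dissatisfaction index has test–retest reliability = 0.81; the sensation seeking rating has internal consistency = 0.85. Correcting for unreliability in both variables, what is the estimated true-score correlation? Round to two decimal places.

0.95

r_true = r_obs / √(r_xx · r_yy) = 0.79 / √(0.81 × 0.85) = 0.79 / √0.6885 = 0.79 / 0.8298 ≈ 0.95.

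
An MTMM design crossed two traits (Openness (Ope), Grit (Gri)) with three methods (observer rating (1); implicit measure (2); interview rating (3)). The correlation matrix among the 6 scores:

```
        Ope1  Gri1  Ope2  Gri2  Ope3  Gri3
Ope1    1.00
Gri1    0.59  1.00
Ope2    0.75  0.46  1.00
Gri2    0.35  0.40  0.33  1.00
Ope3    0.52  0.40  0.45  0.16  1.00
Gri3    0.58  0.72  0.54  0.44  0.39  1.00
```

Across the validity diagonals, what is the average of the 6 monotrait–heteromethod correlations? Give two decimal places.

Convergent values: 0.75, 0.52, 0.45, 0.40, 0.72, 0.44; mean = 3.28/6 = 0.55.

0.55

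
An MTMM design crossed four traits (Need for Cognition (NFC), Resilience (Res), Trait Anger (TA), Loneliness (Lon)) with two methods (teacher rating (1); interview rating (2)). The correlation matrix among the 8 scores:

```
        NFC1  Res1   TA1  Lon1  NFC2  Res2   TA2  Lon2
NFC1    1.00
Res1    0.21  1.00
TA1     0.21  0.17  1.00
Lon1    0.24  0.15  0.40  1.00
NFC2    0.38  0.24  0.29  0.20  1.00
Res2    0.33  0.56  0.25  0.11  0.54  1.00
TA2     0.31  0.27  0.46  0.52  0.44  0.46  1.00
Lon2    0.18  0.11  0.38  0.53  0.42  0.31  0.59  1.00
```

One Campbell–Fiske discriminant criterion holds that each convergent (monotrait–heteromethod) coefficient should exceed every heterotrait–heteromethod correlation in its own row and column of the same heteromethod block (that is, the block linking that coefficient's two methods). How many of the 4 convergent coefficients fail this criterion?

Checking each validity diagonal entry against its comparison values:
NFC (methods 1·2): 0.38 vs {0.33, 0.24, 0.31, 0.29, 0.18, 0.20} → pass.
Res (methods 1·2): 0.56 vs {0.24, 0.33, 0.27, 0.25, 0.11, 0.11} → pass.
TA (methods 1·2): 0.46 vs {0.29, 0.31, 0.25, 0.27, 0.38, 0.52} → fail.
Lon (methods 1·2): 0.53 vs {0.20, 0.18, 0.11, 0.11, 0.52, 0.38} → pass.
1 of 4 fail.

1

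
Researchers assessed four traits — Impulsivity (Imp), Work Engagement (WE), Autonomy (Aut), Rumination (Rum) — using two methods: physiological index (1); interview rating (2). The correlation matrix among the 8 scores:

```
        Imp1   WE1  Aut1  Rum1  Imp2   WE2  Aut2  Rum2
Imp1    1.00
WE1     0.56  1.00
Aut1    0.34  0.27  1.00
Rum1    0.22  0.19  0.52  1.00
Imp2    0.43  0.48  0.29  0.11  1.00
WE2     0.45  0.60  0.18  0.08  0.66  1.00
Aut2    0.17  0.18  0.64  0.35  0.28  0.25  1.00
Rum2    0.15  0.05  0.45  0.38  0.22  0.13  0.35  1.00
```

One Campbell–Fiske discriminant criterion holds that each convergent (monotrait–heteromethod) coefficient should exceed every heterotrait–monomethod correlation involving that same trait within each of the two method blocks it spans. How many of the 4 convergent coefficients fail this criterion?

3

Each convergent coefficient versus the relevant comparison correlations:
Imp (methods 1·2): 0.43 vs {0.56, 0.66, 0.34, 0.28, 0.22, 0.22} → fail.
WE (methods 1·2): 0.60 vs {0.56, 0.66, 0.27, 0.25, 0.19, 0.13} → fail.
Aut (methods 1·2): 0.64 vs {0.34, 0.28, 0.27, 0.25, 0.52, 0.35} → pass.
Rum (methods 1·2): 0.38 vs {0.22, 0.22, 0.19, 0.13, 0.52, 0.35} → fail.
3 of 4 fail.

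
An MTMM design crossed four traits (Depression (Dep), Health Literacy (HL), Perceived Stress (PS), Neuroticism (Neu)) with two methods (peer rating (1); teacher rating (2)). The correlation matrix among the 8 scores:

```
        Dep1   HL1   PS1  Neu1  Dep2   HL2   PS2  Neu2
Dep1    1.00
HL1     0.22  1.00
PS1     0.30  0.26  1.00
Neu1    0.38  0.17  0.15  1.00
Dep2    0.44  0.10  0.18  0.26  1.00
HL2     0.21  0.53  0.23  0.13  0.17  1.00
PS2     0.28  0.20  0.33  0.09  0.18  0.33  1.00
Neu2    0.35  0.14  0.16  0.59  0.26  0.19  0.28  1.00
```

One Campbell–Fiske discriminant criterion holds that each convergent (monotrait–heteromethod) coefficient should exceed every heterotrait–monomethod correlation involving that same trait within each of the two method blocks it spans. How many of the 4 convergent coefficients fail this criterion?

1

Convergent coefficients and their comparison sets:
Dep (methods 1·2): 0.44 vs {0.22, 0.17, 0.30, 0.18, 0.38, 0.26} → pass.
HL (methods 1·2): 0.53 vs {0.22, 0.17, 0.26, 0.33, 0.17, 0.19} → pass.
PS (methods 1·2): 0.33 vs {0.30, 0.18, 0.26, 0.33, 0.15, 0.28} → fail.
Neu (methods 1·2): 0.59 vs {0.38, 0.26, 0.17, 0.19, 0.15, 0.28} → pass.
1 of 4 fail.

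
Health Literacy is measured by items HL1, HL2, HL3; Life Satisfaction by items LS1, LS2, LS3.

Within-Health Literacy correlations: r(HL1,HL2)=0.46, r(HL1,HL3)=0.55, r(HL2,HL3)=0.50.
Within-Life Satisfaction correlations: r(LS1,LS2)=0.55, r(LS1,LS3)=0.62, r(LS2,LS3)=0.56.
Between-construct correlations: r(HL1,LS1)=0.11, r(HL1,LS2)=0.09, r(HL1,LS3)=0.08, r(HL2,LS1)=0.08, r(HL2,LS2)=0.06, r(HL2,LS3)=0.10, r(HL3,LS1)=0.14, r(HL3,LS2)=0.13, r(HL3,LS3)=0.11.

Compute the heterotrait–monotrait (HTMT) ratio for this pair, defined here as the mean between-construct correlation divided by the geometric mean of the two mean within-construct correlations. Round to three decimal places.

Between-construct mean = 0.90/9 = 0.1000.
Mean within-HL = 1.51/3 = 0.5033; mean within-LS = 1.73/3 = 0.5767.
Geometric mean = √(0.5033 × 0.5767) = 0.5388.
HTMT = 0.1000 / 0.5388 = 0.186.

0.186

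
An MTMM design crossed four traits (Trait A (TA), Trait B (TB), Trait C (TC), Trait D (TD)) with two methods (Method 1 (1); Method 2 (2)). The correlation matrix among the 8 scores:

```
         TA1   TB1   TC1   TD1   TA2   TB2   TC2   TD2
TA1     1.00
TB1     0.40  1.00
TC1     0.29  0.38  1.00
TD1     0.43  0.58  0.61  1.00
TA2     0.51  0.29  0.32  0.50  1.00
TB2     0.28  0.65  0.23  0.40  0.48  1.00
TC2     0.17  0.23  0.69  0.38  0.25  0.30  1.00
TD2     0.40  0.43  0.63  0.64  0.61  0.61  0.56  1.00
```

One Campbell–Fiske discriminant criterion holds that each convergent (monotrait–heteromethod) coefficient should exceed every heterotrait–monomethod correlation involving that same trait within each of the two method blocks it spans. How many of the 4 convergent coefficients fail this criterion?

Convergent coefficients and their comparison sets:
TA (methods 1·2): 0.51 vs {0.40, 0.48, 0.29, 0.25, 0.43, 0.61} → fail.
TB (methods 1·2): 0.65 vs {0.40, 0.48, 0.38, 0.30, 0.58, 0.61} → pass.
TC (methods 1·2): 0.69 vs {0.29, 0.25, 0.38, 0.30, 0.61, 0.56} → pass.
TD (methods 1·2): 0.64 vs {0.43, 0.61, 0.58, 0.61, 0.61, 0.56} → pass.
1 of 4 fail.

1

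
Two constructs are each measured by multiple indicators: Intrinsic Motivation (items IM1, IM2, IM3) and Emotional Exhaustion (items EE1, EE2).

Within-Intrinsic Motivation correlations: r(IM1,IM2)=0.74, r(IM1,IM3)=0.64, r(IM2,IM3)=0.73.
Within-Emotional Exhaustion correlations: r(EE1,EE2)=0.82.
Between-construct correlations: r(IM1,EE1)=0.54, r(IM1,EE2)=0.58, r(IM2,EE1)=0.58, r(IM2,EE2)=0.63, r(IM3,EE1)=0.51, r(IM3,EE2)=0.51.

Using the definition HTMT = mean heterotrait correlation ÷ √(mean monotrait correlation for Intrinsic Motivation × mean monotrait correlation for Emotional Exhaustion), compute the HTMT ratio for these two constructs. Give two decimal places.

Between-construct mean = 3.35/6 = 0.5583.
Mean within-IM = 2.11/3 = 0.7033; mean within-EE = 0.82/1 = 0.8200.
Geometric mean = √(0.7033 × 0.8200) = 0.7594.
HTMT = 0.5583 / 0.7594 = 0.74.

0.74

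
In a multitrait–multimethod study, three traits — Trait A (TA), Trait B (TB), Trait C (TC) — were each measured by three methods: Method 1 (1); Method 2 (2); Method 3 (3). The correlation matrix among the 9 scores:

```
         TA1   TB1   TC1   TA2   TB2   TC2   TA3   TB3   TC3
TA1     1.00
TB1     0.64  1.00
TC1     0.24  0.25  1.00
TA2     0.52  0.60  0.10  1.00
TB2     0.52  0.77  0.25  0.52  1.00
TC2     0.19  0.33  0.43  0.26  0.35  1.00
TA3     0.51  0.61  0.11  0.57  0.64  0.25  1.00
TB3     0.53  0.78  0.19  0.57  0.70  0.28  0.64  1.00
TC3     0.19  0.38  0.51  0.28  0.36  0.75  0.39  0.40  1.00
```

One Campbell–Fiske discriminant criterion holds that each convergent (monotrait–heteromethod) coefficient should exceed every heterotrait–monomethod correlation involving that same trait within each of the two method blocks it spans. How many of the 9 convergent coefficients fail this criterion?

3

Checking each validity diagonal entry against its comparison values:
TA (methods 1·2): 0.52 vs {0.64, 0.52, 0.24, 0.26} → fail.
TA (methods 1·3): 0.51 vs {0.64, 0.64, 0.24, 0.39} → fail.
TA (methods 2·3): 0.57 vs {0.52, 0.64, 0.26, 0.39} → fail.
TB (methods 1·2): 0.77 vs {0.64, 0.52, 0.25, 0.35} → pass.
TB (methods 1·3): 0.78 vs {0.64, 0.64, 0.25, 0.40} → pass.
TB (methods 2·3): 0.70 vs {0.52, 0.64, 0.35, 0.40} → pass.
TC (methods 1·2): 0.43 vs {0.24, 0.26, 0.25, 0.35} → pass.
TC (methods 1·3): 0.51 vs {0.24, 0.39, 0.25, 0.40} → pass.
TC (methods 2·3): 0.75 vs {0.26, 0.39, 0.35, 0.40} → pass.
3 of 9 fail.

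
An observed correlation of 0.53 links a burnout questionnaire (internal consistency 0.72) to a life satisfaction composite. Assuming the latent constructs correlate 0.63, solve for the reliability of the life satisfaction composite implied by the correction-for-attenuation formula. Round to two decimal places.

0.98

r_true = r_obs / √(r_xx · r_yy) ⇒ 0.63 = 0.53 / √(0.72 · r_yy).
√(0.72 · r_yy) = 0.53 / 0.63 = 0.8413; 0.72 · r_yy = 0.7078; r_yy = 0.7078 / 0.72 ≈ 0.98.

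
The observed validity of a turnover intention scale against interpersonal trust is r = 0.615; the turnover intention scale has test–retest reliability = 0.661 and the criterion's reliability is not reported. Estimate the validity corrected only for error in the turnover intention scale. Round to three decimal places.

Single correction: r_c = r_obs / √r_xx = 0.615 / √0.661 = 0.615 / 0.8130 ≈ 0.756.

0.756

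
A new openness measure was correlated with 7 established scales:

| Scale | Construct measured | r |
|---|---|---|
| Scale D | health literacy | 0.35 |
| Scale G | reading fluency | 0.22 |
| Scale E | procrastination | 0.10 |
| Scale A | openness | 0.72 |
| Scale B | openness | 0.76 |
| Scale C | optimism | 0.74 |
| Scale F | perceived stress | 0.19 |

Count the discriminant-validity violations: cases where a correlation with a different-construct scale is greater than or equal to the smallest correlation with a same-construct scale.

1

Convergent (same construct = openness): Scale A, Scale B.
Smallest convergent = 0.72. Discriminant values: 0.35, 0.22, 0.10, 0.74, 0.19; count ≥ 0.72 → 1.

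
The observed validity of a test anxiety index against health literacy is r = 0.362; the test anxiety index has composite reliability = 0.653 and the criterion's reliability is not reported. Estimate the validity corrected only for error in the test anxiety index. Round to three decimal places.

Single correction: r_c = r_obs / √r_xx = 0.362 / √0.653 = 0.362 / 0.8081 ≈ 0.448.

0.448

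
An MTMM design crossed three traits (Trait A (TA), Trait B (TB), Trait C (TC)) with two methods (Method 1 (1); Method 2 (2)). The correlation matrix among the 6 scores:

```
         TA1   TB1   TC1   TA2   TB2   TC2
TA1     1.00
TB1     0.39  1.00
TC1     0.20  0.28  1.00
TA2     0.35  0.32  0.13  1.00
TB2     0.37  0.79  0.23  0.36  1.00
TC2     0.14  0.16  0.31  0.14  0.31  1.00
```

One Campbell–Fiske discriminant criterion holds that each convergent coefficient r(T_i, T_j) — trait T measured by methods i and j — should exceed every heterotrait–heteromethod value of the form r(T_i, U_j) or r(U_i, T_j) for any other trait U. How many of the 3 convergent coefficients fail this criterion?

1

Each convergent coefficient versus the relevant comparison correlations:
TA (methods 1·2): 0.35 vs {0.37, 0.32, 0.14, 0.13} → fail.
TB (methods 1·2): 0.79 vs {0.32, 0.37, 0.16, 0.23} → pass.
TC (methods 1·2): 0.31 vs {0.13, 0.14, 0.23, 0.16} → pass.
1 of 3 fail.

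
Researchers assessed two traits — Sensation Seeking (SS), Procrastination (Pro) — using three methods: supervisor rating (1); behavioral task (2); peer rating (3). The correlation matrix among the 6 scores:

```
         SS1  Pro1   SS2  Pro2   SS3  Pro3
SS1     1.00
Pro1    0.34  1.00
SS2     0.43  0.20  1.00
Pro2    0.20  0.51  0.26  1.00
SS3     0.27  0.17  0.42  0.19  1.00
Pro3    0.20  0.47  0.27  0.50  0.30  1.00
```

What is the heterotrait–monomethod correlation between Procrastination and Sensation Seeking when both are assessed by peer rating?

Different traits, same method: r(Pro3, SS3) = 0.30.

0.30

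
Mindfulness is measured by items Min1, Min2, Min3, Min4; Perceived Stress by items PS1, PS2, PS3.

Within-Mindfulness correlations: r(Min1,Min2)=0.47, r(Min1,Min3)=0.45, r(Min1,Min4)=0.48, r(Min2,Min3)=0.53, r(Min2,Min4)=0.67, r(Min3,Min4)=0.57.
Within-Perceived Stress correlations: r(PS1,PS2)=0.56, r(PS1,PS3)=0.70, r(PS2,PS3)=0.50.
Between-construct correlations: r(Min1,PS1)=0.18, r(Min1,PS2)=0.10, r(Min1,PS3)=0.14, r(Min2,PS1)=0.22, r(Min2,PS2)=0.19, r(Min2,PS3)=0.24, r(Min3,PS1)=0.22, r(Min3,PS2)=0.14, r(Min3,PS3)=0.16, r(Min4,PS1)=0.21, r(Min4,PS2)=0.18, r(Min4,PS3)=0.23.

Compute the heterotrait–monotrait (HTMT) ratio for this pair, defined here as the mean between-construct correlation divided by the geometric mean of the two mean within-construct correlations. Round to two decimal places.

0.33

Mean between = 2.21/12 = 0.1842.
Mean within-Min = 3.17/6 = 0.5283; mean within-PS = 1.76/3 = 0.5867.
Geometric mean = √(0.5283 × 0.5867) = 0.5567.
HTMT = 0.1842 / 0.5567 = 0.33.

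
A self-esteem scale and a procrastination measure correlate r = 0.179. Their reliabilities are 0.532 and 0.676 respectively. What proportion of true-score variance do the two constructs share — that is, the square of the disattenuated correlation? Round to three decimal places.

Disattenuated r = 0.179 / √(0.532 × 0.676) = 0.179 / 0.5997 = 0.2985.
Shared true-score variance = 0.2985² = 0.0891 ≈ 0.089.

0.089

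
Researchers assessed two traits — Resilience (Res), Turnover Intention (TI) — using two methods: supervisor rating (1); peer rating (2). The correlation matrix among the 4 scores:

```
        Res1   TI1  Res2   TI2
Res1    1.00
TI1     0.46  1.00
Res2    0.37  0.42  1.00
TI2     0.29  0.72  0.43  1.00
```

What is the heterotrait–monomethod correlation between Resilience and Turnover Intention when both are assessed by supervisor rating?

Different traits, same method: r(Res1, TI1) = 0.46.

0.46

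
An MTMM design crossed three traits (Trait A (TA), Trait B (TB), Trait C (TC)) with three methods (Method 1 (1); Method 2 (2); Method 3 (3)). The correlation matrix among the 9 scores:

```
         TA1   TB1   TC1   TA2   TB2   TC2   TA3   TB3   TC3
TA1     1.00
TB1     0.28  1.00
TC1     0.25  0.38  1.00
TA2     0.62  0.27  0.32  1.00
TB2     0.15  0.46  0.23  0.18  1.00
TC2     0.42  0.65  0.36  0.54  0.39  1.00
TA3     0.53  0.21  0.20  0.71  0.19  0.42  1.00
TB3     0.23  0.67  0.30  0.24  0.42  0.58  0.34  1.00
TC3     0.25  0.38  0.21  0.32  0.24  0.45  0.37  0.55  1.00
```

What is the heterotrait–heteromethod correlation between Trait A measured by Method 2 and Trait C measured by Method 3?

0.32

Different traits and methods: r(TA2, TC3) = 0.32.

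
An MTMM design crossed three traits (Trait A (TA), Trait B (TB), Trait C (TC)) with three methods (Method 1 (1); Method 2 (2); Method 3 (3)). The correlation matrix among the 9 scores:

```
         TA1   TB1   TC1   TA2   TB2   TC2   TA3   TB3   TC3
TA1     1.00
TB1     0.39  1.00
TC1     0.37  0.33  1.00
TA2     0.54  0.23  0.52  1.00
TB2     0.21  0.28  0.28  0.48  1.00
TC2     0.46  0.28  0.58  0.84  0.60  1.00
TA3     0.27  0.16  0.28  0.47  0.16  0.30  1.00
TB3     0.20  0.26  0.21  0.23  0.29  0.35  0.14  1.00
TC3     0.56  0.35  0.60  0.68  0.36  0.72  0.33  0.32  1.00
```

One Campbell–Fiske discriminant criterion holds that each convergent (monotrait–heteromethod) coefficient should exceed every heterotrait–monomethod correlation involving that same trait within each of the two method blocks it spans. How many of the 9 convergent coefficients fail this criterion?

Convergent coefficients and their comparison sets:
TA (methods 1·2): 0.54 vs {0.39, 0.48, 0.37, 0.84} → fail.
TA (methods 1·3): 0.27 vs {0.39, 0.14, 0.37, 0.33} → fail.
TA (methods 2·3): 0.47 vs {0.48, 0.14, 0.84, 0.33} → fail.
TB (methods 1·2): 0.28 vs {0.39, 0.48, 0.33, 0.60} → fail.
TB (methods 1·3): 0.26 vs {0.39, 0.14, 0.33, 0.32} → fail.
TB (methods 2·3): 0.29 vs {0.48, 0.14, 0.60, 0.32} → fail.
TC (methods 1·2): 0.58 vs {0.37, 0.84, 0.33, 0.60} → fail.
TC (methods 1·3): 0.60 vs {0.37, 0.33, 0.33, 0.32} → pass.
TC (methods 2·3): 0.72 vs {0.84, 0.33, 0.60, 0.32} → fail.
8 of 9 fail.

8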